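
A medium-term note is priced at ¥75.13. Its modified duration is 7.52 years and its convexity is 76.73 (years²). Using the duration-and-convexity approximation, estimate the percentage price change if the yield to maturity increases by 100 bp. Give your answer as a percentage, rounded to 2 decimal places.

-7.14%

Duration effect: -D_mod·Δy = -7.52 × (+0.01) = -0.075200
Convexity effect: ½·C·(Δy)² = 0.5 × 76.73 × (0.01)² = +0.0038365
ΔP/P ≈ -0.075200 + 0.0038365 = -0.0713635
= -7.13635%.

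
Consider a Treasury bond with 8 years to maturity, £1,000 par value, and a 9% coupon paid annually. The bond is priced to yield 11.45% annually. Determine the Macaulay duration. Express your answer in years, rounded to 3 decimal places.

5.886 years

Periodic yield y = 0.1145. Discount each cash flow and weight by its year:
  t   CF        PV=CF/(1+0.1145)^t    t·PV
  1        90.00        80.7537        80.7537
  2        90.00        72.4573       144.9147
  3        90.00        65.0133       195.0399
  4        90.00        58.3341       233.3362
  5        90.00        52.3410       261.7051
  6        90.00        46.9637       281.7820
  7        90.00        42.1388       294.9715
  8     1,090.00       457.9161     3,663.3288
  Σ                    875.9180     5,155.8320
Price P = Σ PV = 875.9180.
Macaulay duration = Σ(t·PV) / P = 5,155.8320 / 875.9180 = 5.88620 years.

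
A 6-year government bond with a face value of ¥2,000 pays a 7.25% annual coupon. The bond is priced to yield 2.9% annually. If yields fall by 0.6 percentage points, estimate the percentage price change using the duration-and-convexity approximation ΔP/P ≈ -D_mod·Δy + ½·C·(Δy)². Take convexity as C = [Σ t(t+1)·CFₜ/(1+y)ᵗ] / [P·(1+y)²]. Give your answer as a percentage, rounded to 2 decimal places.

With y = 0.029:
  t   CF        PV=CF/(1+0.029)^t    t·PV        t(t+1)·PV
  1       145.00       140.9135       140.9135         281.8270
  2       145.00       136.9422       273.8844         821.6531
  3       145.00       133.0828       399.2484       1,596.9934
  4       145.00       129.3322       517.3286       2,586.6430
  5       145.00       125.6872       628.4361       3,770.6167
  6     2,145.00     1,806.9039    10,841.4232      75,889.9625
  Σ                  2,472.8617    12,801.2342      84,947.6958
P = 2,472.8617; D_Mac = 5.17669 yrs; D_mod = 5.03080 yrs; C = 32.44300.
Duration effect: -5.03080 × (-0.006) = +0.030185
Convexity effect: 0.5 × 32.44300 × (-0.006)² = +0.0005840
ΔP/P ≈ +0.030185 + 0.0005840 = +0.030769 = +3.0769%.

+3.08%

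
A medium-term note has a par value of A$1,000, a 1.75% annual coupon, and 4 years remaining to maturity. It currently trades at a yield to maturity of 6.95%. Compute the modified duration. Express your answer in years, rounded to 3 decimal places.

Periodic yield y = 0.0695. First find Macaulay duration:
  t   CF        PV=CF/(1+0.0695)^t    t·PV
  1        17.50        16.3628        16.3628
  2        17.50        15.2995        30.5989
  3        17.50        14.3053        42.9158
  4     1,017.50       777.6985     3,110.7940
  Σ                    823.6660     3,200.6715
P = 823.6660; Macaulay duration = 3,200.6715 / 823.6660 = 3.88589 years.
Modified duration = D_Mac / (1 + y) = 3.88589 / 1.0695 = 3.63337 years.

3.633 years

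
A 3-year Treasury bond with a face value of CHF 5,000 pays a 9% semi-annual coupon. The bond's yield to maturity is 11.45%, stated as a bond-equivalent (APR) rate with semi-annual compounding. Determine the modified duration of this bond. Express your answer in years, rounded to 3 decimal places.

Periodic yield y = 0.05725. First find Macaulay duration:
  t   CF        PV=CF/(1+0.05725)^t    t·PV
  1       225.00       212.8163       212.8163
  2       225.00       201.2923       402.5846
  3       225.00       190.3923       571.1770
  4       225.00       180.0826       720.3304
  5       225.00       170.3311       851.6557
  6     5,225.00     3,741.2793    22,447.6758
  Σ                  4,696.1939    25,206.2397
P = 4,696.1939; Macaulay duration = 25,206.2397 / 4,696.1939 = 5.36738 half-year periods = 2.68369 years.
Modified duration = D_Mac / (1 + y) = 2.68369 / 1.05725 = 2.53837 years.

2.538 years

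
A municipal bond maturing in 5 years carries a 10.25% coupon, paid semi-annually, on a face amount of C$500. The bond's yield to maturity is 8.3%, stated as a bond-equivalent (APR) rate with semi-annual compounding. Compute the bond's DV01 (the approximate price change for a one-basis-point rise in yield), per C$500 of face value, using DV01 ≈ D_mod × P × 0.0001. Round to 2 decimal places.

C$0.21

Periodic yield y = 0.0415.
  t   CF        PV=CF/(1+0.0415)^t    t·PV
  1       25.625        24.6039        24.6039
  2       25.625        23.6236        47.2471
  3       25.625        22.6822        68.0467
  4       25.625        21.7784        87.1138
  5       25.625        20.9106       104.5532
  6       25.625        20.0774       120.4646
  7       25.625        19.2774       134.9420
  8       25.625        18.5093       148.0743
  9       25.625        17.7718       159.9458
  10     525.625       350.0123     3,500.1227
  Σ                    539.2470     4,395.1142
P = 539.2470; D_Mac = 8.15047 half-year periods = 4.07523 yrs; D_mod = 3.91285 yrs.
DV01 ≈ 3.91285 × 539.2470 × 0.0001 = 0.210999.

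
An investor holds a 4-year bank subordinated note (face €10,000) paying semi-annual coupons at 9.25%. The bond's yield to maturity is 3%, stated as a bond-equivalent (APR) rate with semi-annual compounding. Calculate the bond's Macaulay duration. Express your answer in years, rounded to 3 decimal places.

Periodic yield y = 0.015. Discount each cash flow and weight by its period:
  t   CF        PV=CF/(1+0.015)^t    t·PV
  1       462.50       455.6650       455.6650
  2       462.50       448.9311       897.8621
  3       462.50       442.2966     1,326.8898
  4       462.50       435.7602     1,743.0408
  5       462.50       429.3204     2,146.6020
  6       462.50       422.9758     2,537.8546
  7       462.50       416.7249     2,917.0742
  8    10,462.50     9,287.6776    74,301.4211
  Σ                 12,339.3516    86,326.4097
Price P = Σ PV = 12,339.3516.
Macaulay duration = Σ(t·PV) / P = 86,326.4097 / 12,339.3516 = 6.99602 half-year periods.
In years: 6.99602 / 2 = 3.49801 years.

3.498 years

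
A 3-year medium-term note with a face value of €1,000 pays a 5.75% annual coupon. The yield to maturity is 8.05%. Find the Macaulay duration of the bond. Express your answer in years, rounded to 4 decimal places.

2.8345 years

Periodic yield y = 0.0805. Discount each cash flow and weight by its year:
  t   CF        PV=CF/(1+0.0805)^t    t·PV
  1        57.50        53.2161        53.2161
  2        57.50        49.2514        98.5027
  3     1,057.50       838.3127     2,514.9382
  Σ                    940.7802     2,666.6570
Price P = Σ PV = 940.7802.
Macaulay duration = Σ(t·PV) / P = 2,666.6570 / 940.7802 = 2.83452 years.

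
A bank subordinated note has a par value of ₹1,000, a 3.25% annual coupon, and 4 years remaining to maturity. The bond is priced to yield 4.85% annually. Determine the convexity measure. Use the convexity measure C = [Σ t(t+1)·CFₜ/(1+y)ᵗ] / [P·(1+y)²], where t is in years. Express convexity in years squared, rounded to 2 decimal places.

With y = 0.0485:
  t   CF        PV=CF/(1+0.0485)^t    t·PV        t(t+1)·PV
  1        32.50        30.9967        30.9967          61.9933
  2        32.50        29.5629        59.1257         177.3772
  3        32.50        28.1954        84.5862         338.3446
  4     1,032.50       854.3116     3,417.2465      17,086.2327
  Σ                    943.0665     3,591.9551      17,663.9478
P = 943.0665.
Convexity = Σ t(t+1)·PV / [P·(1+y)²] = 17,663.9478 / (943.0665 × 1.099352) = 17.03761.

17.04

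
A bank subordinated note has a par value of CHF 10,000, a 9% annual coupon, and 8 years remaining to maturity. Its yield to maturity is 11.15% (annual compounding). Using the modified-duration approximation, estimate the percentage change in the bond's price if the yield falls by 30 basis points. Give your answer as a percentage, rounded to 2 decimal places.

Periodic yield y = 0.1115. Modified duration first:
  t   CF        PV=CF/(1+0.1115)^t    t·PV
  1       900.00       809.7166       809.7166
  2       900.00       728.4900     1,456.9799
  3       900.00       655.4116     1,966.2347
  4       900.00       589.6640     2,358.6561
  5       900.00       530.5120     2,652.5598
  6       900.00       477.2937     2,863.7622
  7       900.00       429.4140     3,005.8983
  8    10,900.00     4,678.9754    37,431.8032
  Σ                  8,899.4773    52,545.6109
P = 8,899.4773; D_Mac = 5.90435 yrs; D_mod = 5.90435/(1+0.1115) = 5.31205 yrs.
ΔP/P ≈ -D_mod · Δy = -5.31205 × (-0.003) = +0.015936 = +1.5936%.

+1.59%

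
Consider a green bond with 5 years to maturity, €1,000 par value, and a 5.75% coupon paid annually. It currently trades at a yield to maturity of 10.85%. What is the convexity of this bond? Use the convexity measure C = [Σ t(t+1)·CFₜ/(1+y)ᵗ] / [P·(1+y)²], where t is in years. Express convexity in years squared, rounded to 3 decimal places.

With y = 0.1085:
  t   CF        PV=CF/(1+0.1085)^t    t·PV        t(t+1)·PV
  1        57.50        51.8719        51.8719         103.7438
  2        57.50        46.7947        93.5894         280.7681
  3        57.50        42.2144       126.6432         506.5730
  4        57.50        38.0825       152.3299         761.6493
  5     1,057.50       631.8324     3,159.1620      18,954.9718
  Σ                    810.7958     3,583.5963      20,607.7060
P = 810.7958.
Convexity = Σ t(t+1)·PV / [P·(1+y)²] = 20,607.7060 / (810.7958 × 1.228772) = 20.68458.

20.685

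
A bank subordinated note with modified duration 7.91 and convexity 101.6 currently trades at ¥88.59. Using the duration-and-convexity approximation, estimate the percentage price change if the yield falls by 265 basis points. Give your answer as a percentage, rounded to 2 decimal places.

+24.53%

Duration effect: -D_mod·Δy = -7.91 × (-0.0265) = +0.209615
Convexity effect: ½·C·(Δy)² = 0.5 × 101.6 × (-0.0265)² = +0.0356743
ΔP/P ≈ +0.209615 + 0.0356743 = +0.2452893
= +24.52893%.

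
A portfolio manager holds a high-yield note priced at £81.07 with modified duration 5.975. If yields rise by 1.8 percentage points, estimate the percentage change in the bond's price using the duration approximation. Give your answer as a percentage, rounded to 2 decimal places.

-10.76%

Duration approximation: ΔP/P ≈ -D_mod · Δy = -5.975 × (+0.018) = -0.107550.
As a percentage: -10.7550%.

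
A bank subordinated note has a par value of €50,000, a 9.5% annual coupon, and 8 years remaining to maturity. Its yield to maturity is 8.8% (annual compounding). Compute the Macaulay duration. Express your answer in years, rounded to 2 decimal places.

Periodic yield y = 0.088. Discount each cash flow and weight by its year:
  t   CF        PV=CF/(1+0.088)^t    t·PV
  1     4,750.00     4,365.8088     4,365.8088
  2     4,750.00     4,012.6919     8,025.3839
  3     4,750.00     3,688.1360    11,064.4079
  4     4,750.00     3,389.8309    13,559.3234
  5     4,750.00     3,115.6534    15,578.2668
  6     4,750.00     2,863.6520    17,181.9119
  7     4,750.00     2,632.0331    18,424.2315
  8    54,750.00    27,883.8643   223,070.9144
  Σ                 51,951.6703   311,270.2486
Price P = Σ PV = 51,951.6703.
Macaulay duration = Σ(t·PV) / P = 311,270.2486 / 51,951.6703 = 5.99153 years.

5.99 years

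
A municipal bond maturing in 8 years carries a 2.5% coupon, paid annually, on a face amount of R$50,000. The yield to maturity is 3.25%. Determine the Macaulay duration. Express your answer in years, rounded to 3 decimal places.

Periodic yield y = 0.0325. Discount each cash flow and weight by its year:
  t   CF        PV=CF/(1+0.0325)^t    t·PV
  1     1,250.00     1,210.6538     1,210.6538
  2     1,250.00     1,172.5460     2,345.0920
  3     1,250.00     1,135.6378     3,406.9133
  4     1,250.00     1,099.8913     4,399.5652
  5     1,250.00     1,065.2700     5,326.3502
  6     1,250.00     1,031.7385     6,190.4312
  7     1,250.00       999.2625     6,994.8375
  8    51,250.00    39,680.1575   317,441.2599
  Σ                 47,395.1574   347,315.1031
Price P = Σ PV = 47,395.1574.
Macaulay duration = Σ(t·PV) / P = 347,315.1031 / 47,395.1574 = 7.32807 years.

7.328 years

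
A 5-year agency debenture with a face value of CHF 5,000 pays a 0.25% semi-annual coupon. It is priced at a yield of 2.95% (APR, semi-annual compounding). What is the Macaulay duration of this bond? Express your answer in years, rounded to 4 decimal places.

4.9695 years

Periodic yield y = 0.01475. Discount each cash flow and weight by its period:
  t   CF        PV=CF/(1+0.01475)^t    t·PV
  1         6.25         6.1592         6.1592
  2         6.25         6.0696        12.1393
  3         6.25         5.9814        17.9442
  4         6.25         5.8945        23.5778
  5         6.25         5.8088        29.0439
  6         6.25         5.7243        34.3461
  7         6.25         5.6411        39.4880
  8         6.25         5.5591        44.4731
  9         6.25         5.4783        49.3050
  10    5,006.25     4,324.3609    43,243.6092
  Σ                  4,376.6773    43,500.0856
Price P = Σ PV = 4,376.6773.
Macaulay duration = Σ(t·PV) / P = 43,500.0856 / 4,376.6773 = 9.93907 half-year periods.
In years: 9.93907 / 2 = 4.96953 years.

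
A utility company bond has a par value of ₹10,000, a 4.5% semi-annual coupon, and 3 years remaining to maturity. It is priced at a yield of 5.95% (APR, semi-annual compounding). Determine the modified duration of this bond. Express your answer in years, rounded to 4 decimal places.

2.7539 years

Periodic yield y = 0.02975. First find Macaulay duration:
  t   CF        PV=CF/(1+0.02975)^t    t·PV
  1       225.00       218.4996       218.4996
  2       225.00       212.1871       424.3741
  3       225.00       206.0569       618.1706
  4       225.00       200.1038       800.4152
  5       225.00       194.3227       971.6135
  6    10,225.00     8,575.7579    51,454.5475
  Σ                  9,606.9280    54,487.6205
P = 9,606.9280; Macaulay duration = 54,487.6205 / 9,606.9280 = 5.67170 half-year periods = 2.83585 years.
Modified duration = D_Mac / (1 + y) = 2.83585 / 1.02975 = 2.75392 years.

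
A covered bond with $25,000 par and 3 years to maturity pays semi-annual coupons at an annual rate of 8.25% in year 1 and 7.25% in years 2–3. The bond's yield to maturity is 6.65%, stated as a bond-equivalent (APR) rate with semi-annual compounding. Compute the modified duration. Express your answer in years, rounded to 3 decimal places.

Periodic yield y = 0.03325. First find Macaulay duration:
  t   CF        PV=CF/(1+0.03325)^t    t·PV
  1     1,031.25       998.0644       998.0644
  2     1,031.25       965.9466     1,931.8933
  3       906.25       821.5458     2,464.6374
  4       906.25       795.1084     3,180.4338
  5       906.25       769.5218     3,847.6092
  6    25,906.25    21,289.8239   127,738.9432
  Σ                 25,640.0109   140,161.5812
P = 25,640.0109; Macaulay duration = 140,161.5812 / 25,640.0109 = 5.46652 half-year periods = 2.73326 years.
Modified duration = D_Mac / (1 + y) = 2.73326 / 1.03325 = 2.64530 years.

2.645 years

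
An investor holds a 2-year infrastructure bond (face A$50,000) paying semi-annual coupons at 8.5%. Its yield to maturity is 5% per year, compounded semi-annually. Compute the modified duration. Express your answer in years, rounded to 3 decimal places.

1.839 years

Periodic yield y = 0.025. First find Macaulay duration:
  t   CF        PV=CF/(1+0.025)^t    t·PV
  1     2,125.00     2,073.1707     2,073.1707
  2     2,125.00     2,022.6056     4,045.2112
  3     2,125.00     1,973.2737     5,919.8212
  4    52,125.00    47,222.6774   188,890.7094
  Σ                 53,291.7274   200,928.9126
P = 53,291.7274; Macaulay duration = 200,928.9126 / 53,291.7274 = 3.77036 half-year periods = 1.88518 years.
Modified duration = D_Mac / (1 + y) = 1.88518 / 1.025 = 1.83920 years.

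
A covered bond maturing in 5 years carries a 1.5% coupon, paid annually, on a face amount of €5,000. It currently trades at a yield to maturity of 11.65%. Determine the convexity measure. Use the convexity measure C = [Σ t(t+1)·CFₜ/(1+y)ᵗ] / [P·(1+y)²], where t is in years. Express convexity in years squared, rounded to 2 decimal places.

22.85

With y = 0.1165:
  t   CF        PV=CF/(1+0.1165)^t    t·PV        t(t+1)·PV
  1        75.00        67.1742        67.1742         134.3484
  2        75.00        60.1650       120.3300         360.9899
  3        75.00        53.8871       161.6614         646.6456
  4        75.00        48.2643       193.0574         965.2868
  5     5,075.00     2,925.1114    14,625.5570      87,753.3418
  Σ                  3,154.6021    15,167.7799      89,860.6125
P = 3,154.6021.
Convexity = Σ t(t+1)·PV / [P·(1+y)²] = 89,860.6125 / (3,154.6021 × 1.246572) = 22.85111.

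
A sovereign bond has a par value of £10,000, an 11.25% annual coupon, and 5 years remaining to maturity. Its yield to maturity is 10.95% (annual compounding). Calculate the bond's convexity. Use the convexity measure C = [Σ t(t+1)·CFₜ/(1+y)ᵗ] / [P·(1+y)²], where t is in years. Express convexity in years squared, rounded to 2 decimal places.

With y = 0.1095:
  t   CF        PV=CF/(1+0.1095)^t    t·PV        t(t+1)·PV
  1     1,125.00     1,013.9703     1,013.9703       2,027.9405
  2     1,125.00       913.8984     1,827.7968       5,483.3903
  3     1,125.00       823.7029     2,471.1087       9,884.4350
  4     1,125.00       742.4091     2,969.6365      14,848.1823
  5    11,125.00     6,617.0358    33,085.1792     198,511.0751
  Σ                 10,111.0165    41,367.6914     230,755.0233
P = 10,111.0165.
Convexity = Σ t(t+1)·PV / [P·(1+y)²] = 230,755.0233 / (10,111.0165 × 1.230990) = 18.53966.

18.54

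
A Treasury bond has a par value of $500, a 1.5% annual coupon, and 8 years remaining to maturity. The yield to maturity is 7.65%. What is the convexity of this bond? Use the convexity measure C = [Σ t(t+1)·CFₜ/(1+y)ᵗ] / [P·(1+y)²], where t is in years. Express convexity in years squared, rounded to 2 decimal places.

With y = 0.0765:
  t   CF        PV=CF/(1+0.0765)^t    t·PV        t(t+1)·PV
  1         7.50         6.9670         6.9670          13.9340
  2         7.50         6.4719        12.9438          38.8315
  3         7.50         6.0120        18.0360          72.1440
  4         7.50         5.5848        22.3391         111.6954
  5         7.50         5.1879        25.9395         155.6368
  6         7.50         4.8192        28.9153         202.4074
  7         7.50         4.4768        31.3373         250.6981
  8       507.50       281.3998     2,251.1983      20,260.7851
  Σ                    320.9194     2,397.6764      21,106.1323
P = 320.9194.
Convexity = Σ t(t+1)·PV / [P·(1+y)²] = 21,106.1323 / (320.9194 × 1.158852) = 56.75245.

56.75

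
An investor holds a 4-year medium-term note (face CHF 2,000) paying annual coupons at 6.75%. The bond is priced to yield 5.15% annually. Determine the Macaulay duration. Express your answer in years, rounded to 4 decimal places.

3.6472 years

Periodic yield y = 0.0515. Discount each cash flow and weight by its year:
  t   CF        PV=CF/(1+0.0515)^t    t·PV
  1       135.00       128.3880       128.3880
  2       135.00       122.0999       244.1997
  3       135.00       116.1197       348.3591
  4     2,135.00     1,746.4686     6,985.8742
  Σ                  2,113.0762     7,706.8211
Price P = Σ PV = 2,113.0762.
Macaulay duration = Σ(t·PV) / P = 7,706.8211 / 2,113.0762 = 3.64720 years.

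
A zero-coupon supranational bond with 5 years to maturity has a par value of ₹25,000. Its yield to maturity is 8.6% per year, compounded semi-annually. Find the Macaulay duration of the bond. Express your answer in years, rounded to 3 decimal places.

A zero-coupon bond has a single cash flow at maturity, so its Macaulay duration equals its maturity: 5 years.
(Equivalently: 10 semi-annual periods ÷ 2 = 5 years.)

5.000 years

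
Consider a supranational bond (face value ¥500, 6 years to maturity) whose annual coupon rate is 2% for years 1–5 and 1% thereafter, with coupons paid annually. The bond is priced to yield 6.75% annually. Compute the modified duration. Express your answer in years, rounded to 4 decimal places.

5.3042 years

Periodic yield y = 0.0675. First find Macaulay duration:
  t   CF        PV=CF/(1+0.0675)^t    t·PV
  1        10.00         9.3677         9.3677
  2        10.00         8.7753        17.5507
  3        10.00         8.2205        24.6614
  4        10.00         7.7007        30.8027
  5        10.00         7.2137        36.0687
  6       505.00       341.2590     2,047.5538
  Σ                    382.5369     2,166.0050
P = 382.5369; Macaulay duration = 2,166.0050 / 382.5369 = 5.66221 years.
Modified duration = D_Mac / (1 + y) = 5.66221 / 1.0675 = 5.30418 years.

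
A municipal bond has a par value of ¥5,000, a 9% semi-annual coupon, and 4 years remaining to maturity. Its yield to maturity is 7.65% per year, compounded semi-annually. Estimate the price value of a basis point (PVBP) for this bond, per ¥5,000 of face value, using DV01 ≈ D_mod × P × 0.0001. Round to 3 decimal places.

¥1.743

Periodic yield y = 0.03825.
  t   CF        PV=CF/(1+0.03825)^t    t·PV
  1       225.00       216.7108       216.7108
  2       225.00       208.7270       417.4540
  3       225.00       201.0373       603.1120
  4       225.00       193.6309       774.5238
  5       225.00       186.4974       932.4871
  6       225.00       179.6267     1,077.7602
  7       225.00       173.0091     1,211.0637
  8     5,225.00     3,869.6419    30,957.1352
  Σ                  5,228.8812    36,190.2467
P = 5,228.8812; D_Mac = 6.92122 half-year periods = 3.46061 yrs; D_mod = 3.33312 yrs.
DV01 ≈ 3.33312 × 5,228.8812 × 0.0001 = 1.742848.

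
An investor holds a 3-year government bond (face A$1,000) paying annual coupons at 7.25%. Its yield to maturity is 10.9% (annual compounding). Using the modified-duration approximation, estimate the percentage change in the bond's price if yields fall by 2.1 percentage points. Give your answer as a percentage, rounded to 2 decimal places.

+5.29%

Periodic yield y = 0.109. Modified duration first:
  t   CF        PV=CF/(1+0.109)^t    t·PV
  1        72.50        65.3742        65.3742
  2        72.50        58.9488       117.8976
  3     1,072.50       786.3260     2,358.9781
  Σ                    910.6491     2,542.2499
P = 910.6491; D_Mac = 2.79169 yrs; D_mod = 2.79169/(1+0.109) = 2.51730 yrs.
ΔP/P ≈ -D_mod · Δy = -2.51730 × (-0.021) = +0.052863 = +5.2863%.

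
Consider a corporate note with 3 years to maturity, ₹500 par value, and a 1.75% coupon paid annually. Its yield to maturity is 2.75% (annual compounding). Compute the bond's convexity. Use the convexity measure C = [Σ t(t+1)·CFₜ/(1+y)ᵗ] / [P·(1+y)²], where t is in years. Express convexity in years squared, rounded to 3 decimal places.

With y = 0.0275:
  t   CF        PV=CF/(1+0.0275)^t    t·PV        t(t+1)·PV
  1         8.75         8.5158         8.5158          17.0316
  2         8.75         8.2879        16.5758          49.7274
  3       508.75       468.9850     1,406.9549       5,627.8197
  Σ                    485.7887     1,432.0465       5,694.5787
P = 485.7887.
Convexity = Σ t(t+1)·PV / [P·(1+y)²] = 5,694.5787 / (485.7887 × 1.055756) = 11.10326.

11.103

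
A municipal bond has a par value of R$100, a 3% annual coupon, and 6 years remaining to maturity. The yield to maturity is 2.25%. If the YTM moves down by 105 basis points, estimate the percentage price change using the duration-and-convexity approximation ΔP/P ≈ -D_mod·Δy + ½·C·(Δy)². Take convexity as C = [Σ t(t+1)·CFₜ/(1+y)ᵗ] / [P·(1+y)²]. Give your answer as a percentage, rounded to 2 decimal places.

With y = 0.0225:
  t   CF        PV=CF/(1+0.0225)^t    t·PV        t(t+1)·PV
  1         3.00         2.9340         2.9340           5.8680
  2         3.00         2.8694         5.7388          17.2165
  3         3.00         2.8063         8.4188          33.6754
  4         3.00         2.7445        10.9781          54.8906
  5         3.00         2.6841        13.4207          80.5241
  6       103.00        90.1275       540.7650       3,785.3550
  Σ                    104.1659       582.2555       3,977.5296
P = 104.1659; D_Mac = 5.58970 yrs; D_mod = 5.46670 yrs; C = 36.52258.
Duration effect: -5.46670 × (-0.0105) = +0.057400
Convexity effect: 0.5 × 36.52258 × (-0.0105)² = +0.0020133
ΔP/P ≈ +0.057400 + 0.0020133 = +0.059414 = +5.9414%.

+5.94%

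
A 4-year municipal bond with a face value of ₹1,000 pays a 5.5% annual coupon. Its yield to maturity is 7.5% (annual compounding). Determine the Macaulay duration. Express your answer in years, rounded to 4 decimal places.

Periodic yield y = 0.075. Discount each cash flow and weight by its year:
  t   CF        PV=CF/(1+0.075)^t    t·PV
  1        55.00        51.1628        51.1628
  2        55.00        47.5933        95.1866
  3        55.00        44.2728       132.8185
  4     1,055.00       789.9846     3,159.9382
  Σ                    933.0135     3,439.1061
Price P = Σ PV = 933.0135.
Macaulay duration = Σ(t·PV) / P = 3,439.1061 / 933.0135 = 3.68602 years.

3.6860 years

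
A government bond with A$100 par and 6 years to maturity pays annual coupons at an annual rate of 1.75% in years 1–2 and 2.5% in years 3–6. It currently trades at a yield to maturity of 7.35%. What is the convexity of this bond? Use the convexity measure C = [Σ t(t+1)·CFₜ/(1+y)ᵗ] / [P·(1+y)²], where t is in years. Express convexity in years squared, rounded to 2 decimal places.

33.66

With y = 0.0735:
  t   CF        PV=CF/(1+0.0735)^t    t·PV        t(t+1)·PV
  1         1.75         1.6302         1.6302           3.2604
  2         1.75         1.5186         3.0371           9.1114
  3         2.50         2.0208         6.0625          24.2502
  4         2.50         1.8825         7.5299          37.6497
  5         2.50         1.7536         8.7680          52.6079
  6       102.50        66.9748       401.8489       2,812.9426
  Σ                     75.7805       428.8767       2,939.8221
P = 75.7805.
Convexity = Σ t(t+1)·PV / [P·(1+y)²] = 2,939.8221 / (75.7805 × 1.152402) = 33.66352.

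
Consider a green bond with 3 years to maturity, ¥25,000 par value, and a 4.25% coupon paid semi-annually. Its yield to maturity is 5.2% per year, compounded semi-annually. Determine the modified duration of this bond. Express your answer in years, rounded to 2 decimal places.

2.77 years

Periodic yield y = 0.026. First find Macaulay duration:
  t   CF        PV=CF/(1+0.026)^t    t·PV
  1       531.25       517.7875       517.7875
  2       531.25       504.6662     1,009.3324
  3       531.25       491.8774     1,475.6322
  4       531.25       479.4127     1,917.6506
  5       531.25       467.2638     2,336.3190
  6    25,531.25    21,887.0844   131,322.5067
  Σ                 24,348.0920   138,579.2284
P = 24,348.0920; Macaulay duration = 138,579.2284 / 24,348.0920 = 5.69158 half-year periods = 2.84579 years.
Modified duration = D_Mac / (1 + y) = 2.84579 / 1.026 = 2.77368 years.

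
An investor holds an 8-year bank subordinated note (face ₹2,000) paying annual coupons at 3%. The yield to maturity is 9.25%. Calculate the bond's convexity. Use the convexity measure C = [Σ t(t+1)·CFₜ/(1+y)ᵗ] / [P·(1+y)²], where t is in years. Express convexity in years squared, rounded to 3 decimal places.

With y = 0.0925:
  t   CF        PV=CF/(1+0.0925)^t    t·PV        t(t+1)·PV
  1        60.00        54.9199        54.9199         109.8398
  2        60.00        50.2699       100.5399         301.6196
  3        60.00        46.0137       138.0410         552.1641
  4        60.00        42.1178       168.4711         842.3556
  5        60.00        38.5517       192.7587       1,156.5523
  6        60.00        35.2876       211.7258       1,482.0808
  7        60.00        32.2999       226.0993       1,808.7942
  8     2,060.00     1,015.0692     8,120.5537      73,084.9832
  Σ                  1,314.5298     9,213.1094      79,338.3896
P = 1,314.5298.
Convexity = Σ t(t+1)·PV / [P·(1+y)²] = 79,338.3896 / (1,314.5298 × 1.193556) = 50.56733.

50.567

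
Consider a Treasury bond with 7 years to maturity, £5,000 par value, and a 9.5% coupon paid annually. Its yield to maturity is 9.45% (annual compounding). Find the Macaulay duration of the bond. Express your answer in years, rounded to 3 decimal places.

5.422 years

Periodic yield y = 0.0945. Discount each cash flow and weight by its year:
  t   CF        PV=CF/(1+0.0945)^t    t·PV
  1       475.00       433.9881       433.9881
  2       475.00       396.5172       793.0345
  3       475.00       362.2816     1,086.8449
  4       475.00       331.0019     1,324.0078
  5       475.00       302.4230     1,512.1149
  6       475.00       276.3115     1,657.8692
  7     5,475.00     2,909.8712    20,369.0982
  Σ                  5,012.3946    27,176.9576
Price P = Σ PV = 5,012.3946.
Macaulay duration = Σ(t·PV) / P = 27,176.9576 / 5,012.3946 = 5.42195 years.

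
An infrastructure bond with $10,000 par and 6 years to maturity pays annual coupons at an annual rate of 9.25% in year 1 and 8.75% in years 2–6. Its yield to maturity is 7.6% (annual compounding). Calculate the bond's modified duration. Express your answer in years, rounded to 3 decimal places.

Periodic yield y = 0.076. First find Macaulay duration:
  t   CF        PV=CF/(1+0.076)^t    t·PV
  1       925.00       859.6654       859.6654
  2       875.00       755.7593     1,511.5186
  3       875.00       702.3785     2,107.1356
  4       875.00       652.7682     2,611.0727
  5       875.00       606.6619     3,033.3093
  6    10,875.00     7,007.3795    42,044.2769
  Σ                 10,584.6128    52,166.9786
P = 10,584.6128; Macaulay duration = 52,166.9786 / 10,584.6128 = 4.92857 years.
Modified duration = D_Mac / (1 + y) = 4.92857 / 1.076 = 4.58045 years.

4.580 years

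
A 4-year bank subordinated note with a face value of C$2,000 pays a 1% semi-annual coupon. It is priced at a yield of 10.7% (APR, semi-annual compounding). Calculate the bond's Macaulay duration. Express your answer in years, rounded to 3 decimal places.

3.913 years

Periodic yield y = 0.0535. Discount each cash flow and weight by its period:
  t   CF        PV=CF/(1+0.0535)^t    t·PV
  1        10.00         9.4922         9.4922
  2        10.00         9.0101        18.0203
  3        10.00         8.5526        25.6577
  4        10.00         8.1182        32.4730
  5        10.00         7.7060        38.5298
  6        10.00         7.3146        43.8878
  7        10.00         6.9432        48.6022
  8     2,010.00     1,324.7067    10,597.6537
  Σ                  1,381.8436    10,814.3167
Price P = Σ PV = 1,381.8436.
Macaulay duration = Σ(t·PV) / P = 10,814.3167 / 1,381.8436 = 7.82601 half-year periods.
In years: 7.82601 / 2 = 3.91300 years.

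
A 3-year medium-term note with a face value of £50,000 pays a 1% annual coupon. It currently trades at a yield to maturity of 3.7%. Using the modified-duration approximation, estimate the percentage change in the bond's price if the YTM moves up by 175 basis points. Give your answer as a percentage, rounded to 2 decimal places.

Periodic yield y = 0.037. Modified duration first:
  t   CF        PV=CF/(1+0.037)^t    t·PV
  1       500.00       482.1601       482.1601
  2       500.00       464.9567       929.9134
  3    50,500.00    45,285.0768   135,855.2305
  Σ                 46,232.1936   137,267.3039
P = 46,232.1936; D_Mac = 2.96908 yrs; D_mod = 2.96908/(1+0.037) = 2.86315 yrs.
ΔP/P ≈ -D_mod · Δy = -2.86315 × (+0.0175) = -0.050105 = -5.0105%.

-5.01%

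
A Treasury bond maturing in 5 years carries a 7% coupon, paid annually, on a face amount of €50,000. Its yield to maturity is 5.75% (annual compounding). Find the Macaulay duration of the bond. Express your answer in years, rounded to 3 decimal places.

Periodic yield y = 0.0575. Discount each cash flow and weight by its year:
  t   CF        PV=CF/(1+0.0575)^t    t·PV
  1     3,500.00     3,309.6927     3,309.6927
  2     3,500.00     3,129.7330     6,259.4660
  3     3,500.00     2,959.5584     8,878.6752
  4     3,500.00     2,798.6368    11,194.5472
  5    53,500.00    40,453.1087   202,265.5437
  Σ                 52,650.7296   231,907.9248
Price P = Σ PV = 52,650.7296.
Macaulay duration = Σ(t·PV) / P = 231,907.9248 / 52,650.7296 = 4.40465 years.

4.405 years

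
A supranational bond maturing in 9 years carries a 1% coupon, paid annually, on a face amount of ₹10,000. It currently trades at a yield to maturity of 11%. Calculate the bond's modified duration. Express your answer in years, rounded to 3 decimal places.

Periodic yield y = 0.11. First find Macaulay duration:
  t   CF        PV=CF/(1+0.11)^t    t·PV
  1       100.00        90.0901        90.0901
  2       100.00        81.1622       162.3245
  3       100.00        73.1191       219.3574
  4       100.00        65.8731       263.4924
  5       100.00        59.3451       296.7257
  6       100.00        53.4641       320.7845
  7       100.00        48.1658       337.1609
  8       100.00        43.3926       347.1412
  9    10,100.00     3,948.3402    35,535.0617
  Σ                  4,462.9525    37,572.1384
P = 4,462.9525; Macaulay duration = 37,572.1384 / 4,462.9525 = 8.41867 years.
Modified duration = D_Mac / (1 + y) = 8.41867 / 1.11 = 7.58439 years.

7.584 years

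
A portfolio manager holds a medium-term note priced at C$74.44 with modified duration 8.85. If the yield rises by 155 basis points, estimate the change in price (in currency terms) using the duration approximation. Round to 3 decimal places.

-C$10.211

Duration approximation: ΔP/P ≈ -D_mod · Δy = -8.85 × (+0.0155) = -0.137175.
ΔP ≈ 74.44 × (-0.137175) = -10.211307.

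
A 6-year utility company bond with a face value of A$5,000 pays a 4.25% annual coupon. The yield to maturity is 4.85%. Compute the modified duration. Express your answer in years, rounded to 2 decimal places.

Periodic yield y = 0.0485. First find Macaulay duration:
  t   CF        PV=CF/(1+0.0485)^t    t·PV
  1       212.50       202.6705       202.6705
  2       212.50       193.2956       386.5913
  3       212.50       184.3545       553.0634
  4       212.50       175.8268       703.3074
  5       212.50       167.6937       838.4685
  6     5,212.50     3,923.1549    23,538.9296
  Σ                  4,846.9961    26,223.0306
P = 4,846.9961; Macaulay duration = 26,223.0306 / 4,846.9961 = 5.41016 years.
Modified duration = D_Mac / (1 + y) = 5.41016 / 1.0485 = 5.15991 years.

5.16 years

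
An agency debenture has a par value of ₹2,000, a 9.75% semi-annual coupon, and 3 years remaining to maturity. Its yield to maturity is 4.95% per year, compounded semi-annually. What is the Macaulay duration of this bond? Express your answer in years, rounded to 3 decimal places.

Periodic yield y = 0.02475. Discount each cash flow and weight by its period:
  t   CF        PV=CF/(1+0.02475)^t    t·PV
  1        97.50        95.1452        95.1452
  2        97.50        92.8472       185.6944
  3        97.50        90.6047       271.8142
  4        97.50        88.4164       353.6657
  5        97.50        86.2810       431.4048
  6     2,097.50     1,811.3168    10,867.9006
  Σ                  2,264.6112    12,205.6248
Price P = Σ PV = 2,264.6112.
Macaulay duration = Σ(t·PV) / P = 12,205.6248 / 2,264.6112 = 5.38972 half-year periods.
In years: 5.38972 / 2 = 2.69486 years.

2.695 years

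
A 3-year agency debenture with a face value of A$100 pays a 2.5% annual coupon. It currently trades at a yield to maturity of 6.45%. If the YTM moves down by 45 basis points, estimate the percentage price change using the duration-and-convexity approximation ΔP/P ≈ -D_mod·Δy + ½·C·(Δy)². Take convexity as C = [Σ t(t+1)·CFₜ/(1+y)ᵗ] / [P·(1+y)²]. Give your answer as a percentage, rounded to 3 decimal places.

With y = 0.0645:
  t   CF        PV=CF/(1+0.0645)^t    t·PV        t(t+1)·PV
  1         2.50         2.3485         2.3485           4.6970
  2         2.50         2.2062         4.4124          13.2373
  3       102.50        84.9742       254.9225       1,019.6899
  Σ                     89.5289       261.6834       1,037.6242
P = 89.5289; D_Mac = 2.92289 yrs; D_mod = 2.74579 yrs; C = 10.22788.
Duration effect: -2.74579 × (-0.0045) = +0.012356
Convexity effect: 0.5 × 10.22788 × (-0.0045)² = +0.0001036
ΔP/P ≈ +0.012356 + 0.0001036 = +0.012460 = +1.2460%.

+1.246%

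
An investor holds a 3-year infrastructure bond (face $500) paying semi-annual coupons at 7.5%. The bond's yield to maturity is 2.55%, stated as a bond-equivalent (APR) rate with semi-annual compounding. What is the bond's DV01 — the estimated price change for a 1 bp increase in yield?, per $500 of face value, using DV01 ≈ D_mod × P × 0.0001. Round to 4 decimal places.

Periodic yield y = 0.01275.
  t   CF        PV=CF/(1+0.01275)^t    t·PV
  1        18.75        18.5139        18.5139
  2        18.75        18.2809        36.5617
  3        18.75        18.0507        54.1522
  4        18.75        17.8235        71.2939
  5        18.75        17.5991        87.9954
  6       518.75       480.7780     2,884.6681
  Σ                    571.0461     3,153.1852
P = 571.0461; D_Mac = 5.52177 half-year periods = 2.76088 yrs; D_mod = 2.72613 yrs.
DV01 ≈ 2.72613 × 571.0461 × 0.0001 = 0.155674.

$0.1557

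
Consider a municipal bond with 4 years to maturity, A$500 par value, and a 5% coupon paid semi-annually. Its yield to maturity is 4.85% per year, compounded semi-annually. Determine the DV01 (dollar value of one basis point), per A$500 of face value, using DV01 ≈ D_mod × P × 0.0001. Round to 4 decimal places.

Periodic yield y = 0.02425.
  t   CF        PV=CF/(1+0.02425)^t    t·PV
  1        12.50        12.2041        12.2041
  2        12.50        11.9151        23.8302
  3        12.50        11.6330        34.8990
  4        12.50        11.3576        45.4304
  5        12.50        11.0887        55.4434
  6        12.50        10.8262        64.9569
  7        12.50        10.5698        73.9888
  8       512.50       423.1030     3,384.8239
  Σ                    502.6974     3,695.5767
P = 502.6974; D_Mac = 7.35149 half-year periods = 3.67575 yrs; D_mod = 3.58872 yrs.
DV01 ≈ 3.58872 × 502.6974 × 0.0001 = 0.180404.

A$0.1804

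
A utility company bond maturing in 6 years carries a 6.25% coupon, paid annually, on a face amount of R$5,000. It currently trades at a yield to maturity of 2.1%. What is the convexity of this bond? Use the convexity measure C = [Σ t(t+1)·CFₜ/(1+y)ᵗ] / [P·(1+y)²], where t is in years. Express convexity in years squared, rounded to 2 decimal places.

33.82

With y = 0.021:
  t   CF        PV=CF/(1+0.021)^t    t·PV        t(t+1)·PV
  1       312.50       306.0725       306.0725         612.1450
  2       312.50       299.7772       599.5543       1,798.6629
  3       312.50       293.6113       880.8340       3,523.3358
  4       312.50       287.5723     1,150.2892       5,751.4460
  5       312.50       281.6575     1,408.2875       8,449.7248
  6     5,312.50     4,689.6938    28,138.1630     196,967.1409
  Σ                  6,158.3846    32,483.2004     217,102.4555
P = 6,158.3846.
Convexity = Σ t(t+1)·PV / [P·(1+y)²] = 217,102.4555 / (6,158.3846 × 1.042441) = 33.81789.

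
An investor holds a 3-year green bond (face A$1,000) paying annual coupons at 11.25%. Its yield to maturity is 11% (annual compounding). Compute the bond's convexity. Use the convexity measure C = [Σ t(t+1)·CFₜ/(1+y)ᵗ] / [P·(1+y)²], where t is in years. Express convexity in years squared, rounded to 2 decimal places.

8.48

With y = 0.11:
  t   CF        PV=CF/(1+0.11)^t    t·PV        t(t+1)·PV
  1       112.50       101.3514       101.3514         202.7027
  2       112.50        91.3075       182.6150         547.8451
  3     1,112.50       813.4504     2,440.3512       9,761.4049
  Σ                  1,006.1093     2,724.3176      10,511.9528
P = 1,006.1093.
Convexity = Σ t(t+1)·PV / [P·(1+y)²] = 10,511.9528 / (1,006.1093 × 1.232100) = 8.47993.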